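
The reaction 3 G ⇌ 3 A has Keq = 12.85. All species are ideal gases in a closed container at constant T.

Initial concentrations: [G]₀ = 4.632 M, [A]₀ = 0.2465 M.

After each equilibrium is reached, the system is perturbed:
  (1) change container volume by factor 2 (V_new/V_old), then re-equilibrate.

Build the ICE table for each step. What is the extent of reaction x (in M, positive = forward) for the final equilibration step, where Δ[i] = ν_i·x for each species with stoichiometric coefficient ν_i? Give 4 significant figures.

Q₀ = 1.5071e-04 vs Keq = 12.85 ⇒ Q<K, forward
Step 1:
                   G          A
  init         4.632     0.2465
  Δ           -3.172      3.172
  eq            1.46      3.419
  solve Keq expr → x = 1.057; check Q = 12.85
Then change container volume by factor 2 (V_new/V_old).
Step 2:
                   G          A
  init        0.7298      1.709
  Δ                0          0
  eq          0.7298      1.709
  solve Keq expr → x = 0; check Q = 12.85

x = 0 M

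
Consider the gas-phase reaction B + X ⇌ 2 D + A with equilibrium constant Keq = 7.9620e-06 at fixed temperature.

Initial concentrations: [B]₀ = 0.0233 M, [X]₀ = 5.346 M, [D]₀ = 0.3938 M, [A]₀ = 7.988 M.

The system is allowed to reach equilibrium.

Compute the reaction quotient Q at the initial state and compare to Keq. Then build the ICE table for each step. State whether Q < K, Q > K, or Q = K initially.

Q₀ = 9.945; Q > K (proceeds reverse)

Q₀ = 9.945 vs Keq = 7.9620e-06 ⇒ Q>K, reverse
Step 1:
                  B         X         D         A
  Initial    0.0233     5.346    0.3938     7.988
  Change     0.1963    0.1963   -0.3927   -0.1963
  Equil      0.2196     5.542  0.001115     7.792
  solve Keq expr → x = -0.1963; check Q = 7.9620e-06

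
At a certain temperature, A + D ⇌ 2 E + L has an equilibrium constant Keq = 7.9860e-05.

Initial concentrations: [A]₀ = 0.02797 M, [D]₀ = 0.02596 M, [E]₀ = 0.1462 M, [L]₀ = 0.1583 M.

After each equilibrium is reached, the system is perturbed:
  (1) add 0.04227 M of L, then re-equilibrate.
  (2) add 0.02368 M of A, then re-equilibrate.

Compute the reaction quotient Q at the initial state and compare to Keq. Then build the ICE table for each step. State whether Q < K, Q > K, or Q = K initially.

Q₀ = 4.66; Q > K (proceeds reverse)

Q₀ = 4.66 vs Keq = 7.9860e-05 ⇒ Q>K, reverse
Step 1:
                    A           D           E           L
  Initial     0.02797     0.02596      0.1462      0.1583
  Change       0.0716      0.0716     -0.1432     -0.0716
  Equil       0.09957     0.09756    0.002991      0.0867
  solve Keq expr → x = -0.0716; check Q = 7.9860e-05
Then add 0.04227 M of L.
Step 2:
                    A           D           E           L
  Initial     0.09957     0.09756    0.002991       0.129
  Change   2.6482e-04  2.6482e-04 -5.2964e-04 -2.6482e-04
  Equil       0.09984     0.09783    0.002462      0.1287
  solve Keq expr → x = -2.6482e-04; check Q = 7.9860e-05
Then add 0.02368 M of A.
Step 3:
                    A           D           E           L
  Initial      0.1235     0.09783    0.002462      0.1287
  Change  -1.3579e-04 -1.3579e-04  2.7158e-04  1.3579e-04
  Equil        0.1234     0.09769    0.002733      0.1288
  solve Keq expr → x = 1.3579e-04; check Q = 7.9860e-05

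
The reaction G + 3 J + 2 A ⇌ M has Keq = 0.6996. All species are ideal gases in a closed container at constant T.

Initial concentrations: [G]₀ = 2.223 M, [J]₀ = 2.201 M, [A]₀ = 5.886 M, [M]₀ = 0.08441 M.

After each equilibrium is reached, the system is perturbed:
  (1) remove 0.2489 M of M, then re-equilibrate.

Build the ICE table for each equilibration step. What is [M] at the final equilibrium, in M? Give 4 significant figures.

[M]_eq = 0.4781 M

Q₀ = 1.0279e-04 vs Keq = 0.6996 ⇒ Q<K, forward
Step 1:
                   G          J          A          M
  Initial      2.223      2.201      5.886    0.08441
  Change     -0.6301      -1.89      -1.26     0.6301
  Equil        1.593     0.3106      4.626     0.7145
  solve Keq expr → x = 0.6301; check Q = 0.6996
Then remove 0.2489 M of M.
Step 2:
                   G          J          A          M
  Initial      1.593     0.3106      4.626     0.4656
  Change    -0.01242   -0.03726   -0.02484    0.01242
  Equil         1.58     0.2734      4.601     0.4781
  solve Keq expr → x = 0.01242; check Q = 0.6996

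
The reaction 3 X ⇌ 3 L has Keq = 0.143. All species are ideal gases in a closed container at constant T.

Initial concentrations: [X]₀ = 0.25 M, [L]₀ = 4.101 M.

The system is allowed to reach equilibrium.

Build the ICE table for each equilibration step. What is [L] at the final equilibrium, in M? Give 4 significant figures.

Q₀ = 4414 vs Keq = 0.143 ⇒ Q>K, reverse
Step 1:
                    X           L
  I              0.25       4.101
  C             2.607      -2.607
  E             2.857       1.494
  solve Keq expr → x = -0.869; check Q = 0.143

[L]_eq = 1.494 M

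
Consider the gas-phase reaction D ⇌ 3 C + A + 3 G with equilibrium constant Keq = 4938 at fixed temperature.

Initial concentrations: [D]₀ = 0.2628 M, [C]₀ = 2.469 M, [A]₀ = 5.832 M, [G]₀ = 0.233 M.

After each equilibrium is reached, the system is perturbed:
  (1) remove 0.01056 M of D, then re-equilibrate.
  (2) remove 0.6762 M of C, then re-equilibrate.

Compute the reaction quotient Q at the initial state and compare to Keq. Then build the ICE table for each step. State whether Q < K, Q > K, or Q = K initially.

Q₀ = 4.225; Q < K (proceeds forward)

Q₀ = 4.225 vs Keq = 4938 ⇒ Q<K, forward
Step 1:
                    D           C           A           G
  I            0.2628       2.469       5.832       0.233
  C           -0.2317      0.6951      0.2317      0.6951
  E            0.0311       3.164       6.064      0.9281
  solve Keq expr → x = 0.2317; check Q = 4938
Then remove 0.01056 M of D.
Step 2:
                    D           C           A           G
  I           0.02054       3.164       6.064      0.9281
  C          0.007651    -0.02295   -0.007651    -0.02295
  E           0.02819       3.141       6.056      0.9052
  solve Keq expr → x = -0.007651; check Q = 4938
Then remove 0.6762 M of C.
Step 3:
                    D           C           A           G
  I           0.02819       2.465       6.056      0.9052
  C          -0.01213      0.0364     0.01213      0.0364
  E           0.01605       2.501       6.068      0.9416
  solve Keq expr → x = 0.01213; check Q = 4938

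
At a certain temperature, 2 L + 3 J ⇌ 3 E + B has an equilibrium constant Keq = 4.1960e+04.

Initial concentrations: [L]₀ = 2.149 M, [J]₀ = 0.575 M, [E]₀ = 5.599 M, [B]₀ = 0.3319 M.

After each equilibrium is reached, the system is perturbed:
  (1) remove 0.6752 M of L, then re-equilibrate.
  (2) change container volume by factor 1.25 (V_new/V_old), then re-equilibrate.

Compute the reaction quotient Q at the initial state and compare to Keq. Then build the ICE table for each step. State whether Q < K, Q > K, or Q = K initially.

Q₀ = 66.35 vs Keq = 4.1960e+04 ⇒ Q<K, forward
Step 1:
                    L           J           E           B
  init          2.149       0.575       5.599      0.3319
  Δ           -0.3217     -0.4825      0.4825      0.1608
  eq            1.827     0.09248       6.082      0.4927
  solve Keq expr → x = 0.1608; check Q = 4.1960e+04
Then remove 0.6752 M of L.
Step 2:
                    L           J           E           B
  init          1.152     0.09248       6.082      0.4927
  Δ           0.02025     0.03037    -0.03037    -0.01012
  eq            1.172      0.1229       6.051      0.4826
  solve Keq expr → x = -0.01012; check Q = 4.1960e+04
Then change container volume by factor 1.25 (V_new/V_old).
Step 3:
                    L           J           E           B
  init         0.9379     0.09828       4.841      0.3861
  Δ           0.00459    0.006886   -0.006886   -0.002295
  eq           0.9425      0.1052       4.834      0.3838
  solve Keq expr → x = -0.002295; check Q = 4.1960e+04

Q₀ = 66.35; Q < K (proceeds forward)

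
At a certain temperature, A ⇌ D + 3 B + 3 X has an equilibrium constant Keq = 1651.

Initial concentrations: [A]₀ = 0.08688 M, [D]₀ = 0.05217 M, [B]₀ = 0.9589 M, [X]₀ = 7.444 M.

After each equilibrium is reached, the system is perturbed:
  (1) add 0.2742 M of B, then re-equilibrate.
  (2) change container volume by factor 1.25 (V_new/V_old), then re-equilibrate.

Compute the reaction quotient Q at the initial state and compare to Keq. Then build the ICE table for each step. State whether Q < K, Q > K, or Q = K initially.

Q₀ = 218.4 vs Keq = 1651 ⇒ Q<K, forward
Step 1:
                   A          D          B          X
  Initial    0.08688    0.05217     0.9589      7.444
  Change    -0.04996    0.04996     0.1499     0.1499
  Equil      0.03692     0.1021      1.109      7.594
  solve Keq expr → x = 0.04996; check Q = 1651
Then add 0.2742 M of B.
Step 2:
                   A          D          B          X
  Initial    0.03692     0.1021      1.383      7.594
  Change      0.0162    -0.0162   -0.04859   -0.04859
  Equil      0.05312    0.08593      1.334      7.545
  solve Keq expr → x = -0.0162; check Q = 1651
Then change container volume by factor 1.25 (V_new/V_old).
Step 3:
                   A          D          B          X
  Initial     0.0425    0.06874      1.068      6.036
  Change    -0.02368    0.02368    0.07103    0.07103
  Equil      0.01882    0.09242      1.139      6.107
  solve Keq expr → x = 0.02368; check Q = 1651

Q₀ = 218.4; Q < K (proceeds forward)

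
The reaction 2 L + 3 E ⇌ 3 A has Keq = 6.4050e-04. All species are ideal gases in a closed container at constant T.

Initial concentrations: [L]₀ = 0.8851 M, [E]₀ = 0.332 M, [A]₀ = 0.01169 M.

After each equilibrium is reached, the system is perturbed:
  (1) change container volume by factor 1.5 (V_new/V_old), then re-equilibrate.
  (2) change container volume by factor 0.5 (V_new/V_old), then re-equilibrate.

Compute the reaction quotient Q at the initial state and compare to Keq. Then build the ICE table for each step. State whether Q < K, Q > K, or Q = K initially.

Q₀ = 5.5724e-05; Q < K (proceeds forward)

Q₀ = 5.5724e-05 vs Keq = 6.4050e-04 ⇒ Q<K, forward
Step 1:
                   L          E          A
  init        0.8851      0.332    0.01169
  Δ        -0.008968   -0.01345    0.01345
  eq          0.8761     0.3185    0.02514
  solve Keq expr → x = 0.004484; check Q = 6.4050e-04
Then change container volume by factor 1.5 (V_new/V_old).
Step 2:
                   L          E          A
  init        0.5841     0.2124    0.01676
  Δ         0.002473    0.00371   -0.00371
  eq          0.5866     0.2161    0.01305
  solve Keq expr → x = -0.001237; check Q = 6.4050e-04
Then change container volume by factor 0.5 (V_new/V_old).
Step 3:
                   L          E          A
  init         1.173     0.4322     0.0261
  Δ          -0.0092    -0.0138     0.0138
  eq           1.164     0.4184     0.0399
  solve Keq expr → x = 0.0046; check Q = 6.4050e-04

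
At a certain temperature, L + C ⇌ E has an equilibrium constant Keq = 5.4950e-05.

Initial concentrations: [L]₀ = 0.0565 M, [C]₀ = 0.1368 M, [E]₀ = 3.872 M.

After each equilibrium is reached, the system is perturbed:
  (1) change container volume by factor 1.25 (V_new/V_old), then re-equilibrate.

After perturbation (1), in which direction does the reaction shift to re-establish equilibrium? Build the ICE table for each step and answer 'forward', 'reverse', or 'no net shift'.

Q₀ = 501 vs Keq = 5.4950e-05 ⇒ Q>K, reverse
Step 1:
                    L           C           E
  Initial      0.0565      0.1368       3.872
  Change        3.871       3.871      -3.871
  Equil         3.928       4.008  8.6501e-04
  solve Keq expr → x = -3.871; check Q = 5.4950e-05
Then change container volume by factor 1.25 (V_new/V_old).
Step 2:
                    L           C           E
  Initial       3.142       3.206  6.9201e-04
  Change   1.3835e-04  1.3835e-04 -1.3835e-04
  Equil         3.142       3.206  5.5365e-04
  solve Keq expr → x = -1.3835e-04; check Q = 5.4950e-05

Direction: reverse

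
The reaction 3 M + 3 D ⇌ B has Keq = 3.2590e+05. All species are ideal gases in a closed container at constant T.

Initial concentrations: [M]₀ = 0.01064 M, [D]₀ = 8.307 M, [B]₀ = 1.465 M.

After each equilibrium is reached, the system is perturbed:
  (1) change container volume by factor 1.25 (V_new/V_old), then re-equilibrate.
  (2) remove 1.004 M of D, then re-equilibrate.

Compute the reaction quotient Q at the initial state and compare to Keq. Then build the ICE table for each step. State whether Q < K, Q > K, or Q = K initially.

Q₀ = 2122 vs Keq = 3.2590e+05 ⇒ Q<K, forward
Step 1:
                  M         D         B
  Initial   0.01064     8.307     1.465
  Change   -0.00865  -0.00865  0.002883
  Equil     0.00199     8.298     1.468
  solve Keq expr → x = 0.002883; check Q = 3.2590e+05
Then change container volume by factor 1.25 (V_new/V_old).
Step 2:
                  M         D         B
  Initial  0.001592     6.639     1.174
  Change  7.1682e-04 7.1682e-04 -2.3894e-04
  Equil    0.002309     6.639     1.174
  solve Keq expr → x = -2.3894e-04; check Q = 3.2590e+05
Then remove 1.004 M of D.
Step 3:
                  M         D         B
  Initial  0.002309     5.635     1.174
  Change  4.1105e-04 4.1105e-04 -1.3702e-04
  Equil     0.00272     5.636     1.174
  solve Keq expr → x = -1.3702e-04; check Q = 3.2590e+05

Q₀ = 2122; Q < K (proceeds forward)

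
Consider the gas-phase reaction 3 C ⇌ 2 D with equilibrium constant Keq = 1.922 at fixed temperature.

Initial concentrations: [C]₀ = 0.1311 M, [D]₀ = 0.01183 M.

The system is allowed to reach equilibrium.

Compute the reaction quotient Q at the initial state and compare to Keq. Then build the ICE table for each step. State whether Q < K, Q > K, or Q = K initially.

Q₀ = 0.06211 vs Keq = 1.922 ⇒ Q<K, forward
Step 1:
                   C          D
  Initial     0.1311    0.01183
  Change    -0.03971    0.02647
  Equil      0.09139     0.0383
  solve Keq expr → x = 0.01324; check Q = 1.922

Q₀ = 0.06211; Q < K (proceeds forward)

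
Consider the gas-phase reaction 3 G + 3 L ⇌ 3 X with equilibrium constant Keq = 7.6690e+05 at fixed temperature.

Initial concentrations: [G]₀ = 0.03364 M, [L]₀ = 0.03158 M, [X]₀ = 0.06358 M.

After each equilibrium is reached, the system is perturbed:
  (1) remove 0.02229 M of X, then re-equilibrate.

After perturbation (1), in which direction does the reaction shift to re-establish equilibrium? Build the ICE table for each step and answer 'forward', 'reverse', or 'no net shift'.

Direction: forward

Q₀ = 2.1437e+05 vs Keq = 7.6690e+05 ⇒ Q<K, forward
Step 1:
                    G           L           X
  init        0.03364     0.03158     0.06358
  Δ         -0.005182   -0.005182    0.005182
  eq          0.02846      0.0264     0.06876
  solve Keq expr → x = 0.001727; check Q = 7.6690e+05
Then remove 0.02229 M of X.
Step 2:
                    G           L           X
  init        0.02846      0.0264     0.04647
  Δ         -0.003938   -0.003938    0.003938
  eq          0.02452     0.02246     0.05041
  solve Keq expr → x = 0.001313; check Q = 7.6690e+05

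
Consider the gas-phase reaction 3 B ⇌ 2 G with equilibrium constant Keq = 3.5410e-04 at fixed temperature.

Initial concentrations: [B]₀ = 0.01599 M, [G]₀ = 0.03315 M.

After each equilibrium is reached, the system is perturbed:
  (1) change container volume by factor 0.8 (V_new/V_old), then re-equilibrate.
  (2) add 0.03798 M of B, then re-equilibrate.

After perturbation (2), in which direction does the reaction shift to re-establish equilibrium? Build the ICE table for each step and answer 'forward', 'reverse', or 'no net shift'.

Direction: forward

Q₀ = 268.8 vs Keq = 3.5410e-04 ⇒ Q>K, reverse
Step 1:
                  B         G
  I         0.01599   0.03315
  C         0.04925  -0.03284
  E         0.06524 3.1360e-04
  solve Keq expr → x = -0.01642; check Q = 3.5410e-04
Then change container volume by factor 0.8 (V_new/V_old).
Step 2:
                  B         G
  I         0.08156 3.9200e-04
  C       -6.8576e-05 4.5717e-05
  E         0.08149 4.3772e-04
  solve Keq expr → x = 2.2859e-05; check Q = 3.5410e-04
Then add 0.03798 M of B.
Step 3:
                  B         G
  I          0.1195 4.3772e-04
  C       -5.0163e-04 3.3442e-04
  E           0.119 7.7214e-04
  solve Keq expr → x = 1.6721e-04; check Q = 3.5410e-04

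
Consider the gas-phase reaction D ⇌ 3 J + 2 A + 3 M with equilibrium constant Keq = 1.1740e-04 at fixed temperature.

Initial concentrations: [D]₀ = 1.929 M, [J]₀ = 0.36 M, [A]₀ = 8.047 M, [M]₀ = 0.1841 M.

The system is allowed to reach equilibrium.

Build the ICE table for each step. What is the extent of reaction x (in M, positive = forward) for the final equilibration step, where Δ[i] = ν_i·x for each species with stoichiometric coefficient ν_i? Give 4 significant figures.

x = -0.04 M

Q₀ = 0.009772 vs Keq = 1.1740e-04 ⇒ Q>K, reverse
Step 1:
                  D         J         A         M
  I           1.929      0.36     8.047    0.1841
  C            0.04     -0.12     -0.08     -0.12
  E           1.969      0.24     7.967    0.0641
  solve Keq expr → x = -0.04; check Q = 1.1740e-04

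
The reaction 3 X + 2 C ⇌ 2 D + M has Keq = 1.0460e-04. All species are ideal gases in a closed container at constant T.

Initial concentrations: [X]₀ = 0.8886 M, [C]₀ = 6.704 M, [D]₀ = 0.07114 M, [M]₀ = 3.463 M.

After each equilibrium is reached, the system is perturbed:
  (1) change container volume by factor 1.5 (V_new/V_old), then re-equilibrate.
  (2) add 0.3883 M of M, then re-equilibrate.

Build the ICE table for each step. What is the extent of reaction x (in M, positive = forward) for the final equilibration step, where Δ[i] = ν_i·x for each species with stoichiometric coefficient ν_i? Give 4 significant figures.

x = -5.5525e-04 M

Q₀ = 5.5577e-04 vs Keq = 1.0460e-04 ⇒ Q>K, reverse
Step 1:
                  X         C         D         M
  Initial    0.8886     6.704   0.07114     3.463
  Change    0.05559   0.03706  -0.03706  -0.01853
  Equil      0.9442     6.741   0.03408     3.444
  solve Keq expr → x = -0.01853; check Q = 1.0460e-04
Then change container volume by factor 1.5 (V_new/V_old).
Step 2:
                  X         C         D         M
  Initial    0.6295     4.494   0.02272     2.296
  Change    0.01072  0.007148 -0.007148 -0.003574
  Equil      0.6402     4.501   0.01557     2.293
  solve Keq expr → x = -0.003574; check Q = 1.0460e-04
Then add 0.3883 M of M.
Step 3:
                  X         C         D         M
  Initial    0.6402     4.501   0.01557     2.681
  Change   0.001666  0.001111 -0.001111 -5.5525e-04
  Equil      0.6418     4.502   0.01446      2.68
  solve Keq expr → x = -5.5525e-04; check Q = 1.0460e-04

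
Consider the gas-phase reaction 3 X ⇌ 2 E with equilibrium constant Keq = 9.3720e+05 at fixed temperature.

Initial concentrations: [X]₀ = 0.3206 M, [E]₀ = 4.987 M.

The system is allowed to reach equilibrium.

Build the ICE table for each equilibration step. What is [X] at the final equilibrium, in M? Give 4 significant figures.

[X]_eq = 0.03059 M

Q₀ = 754.7 vs Keq = 9.3720e+05 ⇒ Q<K, forward
Step 1:
                  X         E
  Initial    0.3206     4.987
  Change      -0.29    0.1933
  Equil     0.03059      5.18
  solve Keq expr → x = 0.09667; check Q = 9.3720e+05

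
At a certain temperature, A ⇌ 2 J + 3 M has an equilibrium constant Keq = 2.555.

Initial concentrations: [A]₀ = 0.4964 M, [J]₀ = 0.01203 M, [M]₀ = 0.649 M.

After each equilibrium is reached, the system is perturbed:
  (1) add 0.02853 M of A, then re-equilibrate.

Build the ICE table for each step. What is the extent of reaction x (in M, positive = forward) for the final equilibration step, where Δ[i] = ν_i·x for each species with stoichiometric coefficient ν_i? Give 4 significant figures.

Q₀ = 7.9695e-05 vs Keq = 2.555 ⇒ Q<K, forward
Step 1:
                    A           J           M
  Initial      0.4964     0.01203       0.649
  Change      -0.2429      0.4857      0.7286
  Equil        0.2535      0.4978       1.378
  solve Keq expr → x = 0.2429; check Q = 2.555
Then add 0.02853 M of A.
Step 2:
                    A           J           M
  Initial      0.2821      0.4978       1.378
  Change    -0.005919     0.01184     0.01776
  Equil        0.2761      0.5096       1.395
  solve Keq expr → x = 0.005919; check Q = 2.555

x = 0.005919 M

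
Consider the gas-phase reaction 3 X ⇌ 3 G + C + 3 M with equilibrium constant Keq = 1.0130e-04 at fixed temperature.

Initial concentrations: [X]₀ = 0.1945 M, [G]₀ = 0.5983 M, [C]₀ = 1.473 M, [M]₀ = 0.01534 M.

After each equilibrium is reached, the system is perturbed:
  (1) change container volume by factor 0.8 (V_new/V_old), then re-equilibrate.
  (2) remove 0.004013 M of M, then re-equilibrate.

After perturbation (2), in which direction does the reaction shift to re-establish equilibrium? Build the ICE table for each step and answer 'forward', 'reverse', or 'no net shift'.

Q₀ = 1.5477e-04 vs Keq = 1.0130e-04 ⇒ Q>K, reverse
Step 1:
                    X           G           C           M
  Initial      0.1945      0.5983       1.473     0.01534
  Change     0.001851   -0.001851 -6.1691e-04   -0.001851
  Equil        0.1964      0.5964       1.472     0.01349
  solve Keq expr → x = -6.1691e-04; check Q = 1.0130e-04
Then change container volume by factor 0.8 (V_new/V_old).
Step 2:
                    X           G           C           M
  Initial      0.2454      0.7456        1.84     0.01686
  Change     0.004059   -0.004059   -0.001353   -0.004059
  Equil        0.2495      0.7415       1.839      0.0128
  solve Keq expr → x = -0.001353; check Q = 1.0130e-04
Then remove 0.004013 M of M.
Step 3:
                    X           G           C           M
  Initial      0.2495      0.7415       1.839    0.008789
  Change    -0.003754    0.003754    0.001251    0.003754
  Equil        0.2457      0.7453        1.84     0.01254
  solve Keq expr → x = 0.001251; check Q = 1.0130e-04

Direction: forward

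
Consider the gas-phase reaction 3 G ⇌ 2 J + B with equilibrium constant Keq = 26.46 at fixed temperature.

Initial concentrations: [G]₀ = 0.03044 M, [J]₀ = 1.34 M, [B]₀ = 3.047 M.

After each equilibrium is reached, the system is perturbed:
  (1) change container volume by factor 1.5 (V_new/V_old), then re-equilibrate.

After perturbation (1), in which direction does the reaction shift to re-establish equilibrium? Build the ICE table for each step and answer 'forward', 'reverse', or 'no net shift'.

Q₀ = 1.9398e+05 vs Keq = 26.46 ⇒ Q>K, reverse
Step 1:
                  G         J         B
  init      0.03044      1.34     3.047
  Δ          0.4586   -0.3058   -0.1529
  eq         0.4891     1.034     2.894
  solve Keq expr → x = -0.1529; check Q = 26.46
Then change container volume by factor 1.5 (V_new/V_old).
Step 2:
                  G         J         B
  init       0.3261    0.6895     1.929
  Δ               0         0         0
  eq         0.3261    0.6895     1.929
  solve Keq expr → x = 0; check Q = 26.46

Direction: no net shift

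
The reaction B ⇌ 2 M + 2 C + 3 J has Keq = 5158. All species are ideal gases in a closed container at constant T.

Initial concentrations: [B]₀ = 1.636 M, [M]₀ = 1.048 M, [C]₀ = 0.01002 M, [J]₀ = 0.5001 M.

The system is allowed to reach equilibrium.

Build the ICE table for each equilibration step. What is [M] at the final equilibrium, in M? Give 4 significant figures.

Q₀ = 8.4303e-06 vs Keq = 5158 ⇒ Q<K, forward
Step 1:
                    B           M           C           J
  I             1.636       1.048     0.01002      0.5001
  C            -1.097       2.194       2.194       3.291
  E            0.5391       3.242       2.204       3.791
  solve Keq expr → x = 1.097; check Q = 5158

[M]_eq = 3.242 M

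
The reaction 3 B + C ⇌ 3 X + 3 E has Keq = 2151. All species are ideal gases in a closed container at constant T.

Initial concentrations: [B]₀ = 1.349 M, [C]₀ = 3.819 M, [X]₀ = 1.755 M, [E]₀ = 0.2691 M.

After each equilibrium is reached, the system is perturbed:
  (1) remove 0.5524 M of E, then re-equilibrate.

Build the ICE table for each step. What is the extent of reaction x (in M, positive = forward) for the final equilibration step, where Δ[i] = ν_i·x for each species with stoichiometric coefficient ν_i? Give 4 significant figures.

x = 0.02278 M

Q₀ = 0.01124 vs Keq = 2151 ⇒ Q<K, forward
Step 1:
                   B          C          X          E
  I            1.349      3.819      1.755     0.2691
  C            -1.14    -0.3799       1.14       1.14
  E           0.2093      3.439      2.895      1.409
  solve Keq expr → x = 0.3799; check Q = 2151
Then remove 0.5524 M of E.
Step 2:
                   B          C          X          E
  I           0.2093      3.439      2.895     0.8564
  C         -0.06835   -0.02278    0.06835    0.06835
  E           0.1409      3.416      2.963     0.9248
  solve Keq expr → x = 0.02278; check Q = 2151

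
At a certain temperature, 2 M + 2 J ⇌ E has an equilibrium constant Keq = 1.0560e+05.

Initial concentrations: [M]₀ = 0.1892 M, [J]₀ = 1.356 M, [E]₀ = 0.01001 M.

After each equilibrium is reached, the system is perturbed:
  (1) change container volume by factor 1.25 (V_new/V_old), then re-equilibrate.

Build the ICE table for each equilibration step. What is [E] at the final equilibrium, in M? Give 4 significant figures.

[E]_eq = 0.08321 M

Q₀ = 0.1521 vs Keq = 1.0560e+05 ⇒ Q<K, forward
Step 1:
                    M           J           E
  Initial      0.1892       1.356     0.01001
  Change      -0.1883     -0.1883     0.09417
  Equil    8.5066e-04       1.168      0.1042
  solve Keq expr → x = 0.09417; check Q = 1.0560e+05
Then change container volume by factor 1.25 (V_new/V_old).
Step 2:
                    M           J           E
  Initial  6.8053e-04      0.9341     0.08335
  Change   2.6950e-04  2.6950e-04 -1.3475e-04
  Equil    9.5003e-04      0.9344     0.08321
  solve Keq expr → x = -1.3475e-04; check Q = 1.0560e+05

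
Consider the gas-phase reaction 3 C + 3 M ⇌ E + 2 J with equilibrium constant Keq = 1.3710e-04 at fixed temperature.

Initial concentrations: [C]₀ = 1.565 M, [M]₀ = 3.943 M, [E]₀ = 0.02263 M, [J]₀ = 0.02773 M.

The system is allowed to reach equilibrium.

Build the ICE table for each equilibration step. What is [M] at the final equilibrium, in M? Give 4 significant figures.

[M]_eq = 3.576 M

Q₀ = 7.4056e-08 vs Keq = 1.3710e-04 ⇒ Q<K, forward
Step 1:
                  C         M         E         J
  Initial     1.565     3.943   0.02263   0.02773
  Change    -0.3672   -0.3672    0.1224    0.2448
  Equil       1.198     3.576     0.145    0.2725
  solve Keq expr → x = 0.1224; check Q = 1.3710e-04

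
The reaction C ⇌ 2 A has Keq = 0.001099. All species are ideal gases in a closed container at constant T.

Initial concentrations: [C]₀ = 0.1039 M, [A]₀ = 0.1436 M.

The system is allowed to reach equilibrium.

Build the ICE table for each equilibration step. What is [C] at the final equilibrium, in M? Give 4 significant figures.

Q₀ = 0.1985 vs Keq = 0.001099 ⇒ Q>K, reverse
Step 1:
                   C          A
  I           0.1039     0.1436
  C          0.06499      -0.13
  E           0.1689    0.01362
  solve Keq expr → x = -0.06499; check Q = 0.001099

[C]_eq = 0.1689 M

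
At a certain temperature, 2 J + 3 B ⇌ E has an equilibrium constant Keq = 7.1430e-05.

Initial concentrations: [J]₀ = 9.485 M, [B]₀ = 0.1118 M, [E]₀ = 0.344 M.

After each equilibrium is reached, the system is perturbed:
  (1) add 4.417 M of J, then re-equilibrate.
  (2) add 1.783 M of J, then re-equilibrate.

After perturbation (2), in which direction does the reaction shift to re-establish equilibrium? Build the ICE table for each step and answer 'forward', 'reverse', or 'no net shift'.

Q₀ = 2.736 vs Keq = 7.1430e-05 ⇒ Q>K, reverse
Step 1:
                   J          B          E
  init         9.485     0.1118      0.344
  Δ           0.6677      1.002    -0.3338
  eq           10.15      1.113    0.01016
  solve Keq expr → x = -0.3338; check Q = 7.1430e-05
Then add 4.417 M of J.
Step 2:
                   J          B          E
  init         14.57      1.113    0.01016
  Δ         -0.01839   -0.02759   0.009197
  eq           14.55      1.086    0.01936
  solve Keq expr → x = 0.009197; check Q = 7.1430e-05
Then add 1.783 M of J.
Step 3:
                   J          B          E
  init         16.33      1.086    0.01936
  Δ        -0.008351   -0.01253   0.004176
  eq           16.33      1.073    0.02353
  solve Keq expr → x = 0.004176; check Q = 7.1430e-05

Direction: forward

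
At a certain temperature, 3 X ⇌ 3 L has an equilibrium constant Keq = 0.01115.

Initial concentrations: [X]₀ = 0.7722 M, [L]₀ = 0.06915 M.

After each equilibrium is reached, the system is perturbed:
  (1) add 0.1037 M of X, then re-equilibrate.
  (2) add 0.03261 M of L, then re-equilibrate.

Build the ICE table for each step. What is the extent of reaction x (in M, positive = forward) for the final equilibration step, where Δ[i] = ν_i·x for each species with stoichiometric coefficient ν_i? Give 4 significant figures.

x = -0.008885 M

Q₀ = 7.1810e-04 vs Keq = 0.01115 ⇒ Q<K, forward
Step 1:
                  X         L
  I          0.7722   0.06915
  C        -0.08449   0.08449
  E          0.6877    0.1536
  solve Keq expr → x = 0.02816; check Q = 0.01115
Then add 0.1037 M of X.
Step 2:
                  X         L
  I          0.7914    0.1536
  C        -0.01894   0.01894
  E          0.7725    0.1726
  solve Keq expr → x = 0.006312; check Q = 0.01115
Then add 0.03261 M of L.
Step 3:
                  X         L
  I          0.7725    0.2052
  C         0.02666  -0.02666
  E          0.7991    0.1785
  solve Keq expr → x = -0.008885; check Q = 0.01115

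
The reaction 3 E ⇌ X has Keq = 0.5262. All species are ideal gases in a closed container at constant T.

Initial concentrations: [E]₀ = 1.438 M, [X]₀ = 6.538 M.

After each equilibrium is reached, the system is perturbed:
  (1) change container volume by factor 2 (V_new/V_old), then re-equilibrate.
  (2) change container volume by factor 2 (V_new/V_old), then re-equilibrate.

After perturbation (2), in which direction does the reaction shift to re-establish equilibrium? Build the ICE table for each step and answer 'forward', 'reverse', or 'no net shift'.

Q₀ = 2.199 vs Keq = 0.5262 ⇒ Q>K, reverse
Step 1:
                   E          X
  I            1.438      6.538
  C           0.8444    -0.2815
  E            2.282      6.257
  solve Keq expr → x = -0.2815; check Q = 0.5262
Then change container volume by factor 2 (V_new/V_old).
Step 2:
                   E          X
  I            1.141      3.128
  C           0.6289    -0.2096
  E             1.77      2.919
  solve Keq expr → x = -0.2096; check Q = 0.5262
Then change container volume by factor 2 (V_new/V_old).
Step 3:
                   E          X
  I           0.8851      1.459
  C           0.4679     -0.156
  E            1.353      1.303
  solve Keq expr → x = -0.156; check Q = 0.5262

Direction: reverse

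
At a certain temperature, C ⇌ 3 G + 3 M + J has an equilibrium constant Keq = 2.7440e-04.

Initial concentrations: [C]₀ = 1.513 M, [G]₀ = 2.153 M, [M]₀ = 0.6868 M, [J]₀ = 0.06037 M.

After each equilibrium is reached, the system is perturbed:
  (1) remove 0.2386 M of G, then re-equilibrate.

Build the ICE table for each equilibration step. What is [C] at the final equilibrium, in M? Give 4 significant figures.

Q₀ = 0.129 vs Keq = 2.7440e-04 ⇒ Q>K, reverse
Step 1:
                    C           G           M           J
  Initial       1.513       2.153      0.6868     0.06037
  Change      0.05994     -0.1798     -0.1798    -0.05994
  Equil         1.573       1.973       0.507  4.3113e-04
  solve Keq expr → x = -0.05994; check Q = 2.7440e-04
Then remove 0.2386 M of G.
Step 2:
                    C           G           M           J
  Initial       1.573       1.735       0.507  4.3113e-04
  Change  -2.0052e-04  6.0155e-04  6.0155e-04  2.0052e-04
  Equil         1.573       1.735      0.5076  6.3165e-04
  solve Keq expr → x = 2.0052e-04; check Q = 2.7440e-04

[C]_eq = 1.573 M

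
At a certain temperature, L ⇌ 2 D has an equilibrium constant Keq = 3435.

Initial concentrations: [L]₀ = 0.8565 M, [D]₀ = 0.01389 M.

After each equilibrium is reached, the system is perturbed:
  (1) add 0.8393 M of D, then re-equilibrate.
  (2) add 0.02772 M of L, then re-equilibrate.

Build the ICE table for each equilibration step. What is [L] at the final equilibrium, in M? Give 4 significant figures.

[L]_eq = 0.001995 M

Q₀ = 2.2526e-04 vs Keq = 3435 ⇒ Q<K, forward
Step 1:
                  L         D
  I          0.8565   0.01389
  C         -0.8556     1.711
  E       8.6642e-04     1.725
  solve Keq expr → x = 0.8556; check Q = 3435
Then add 0.8393 M of D.
Step 2:
                  L         D
  I       8.6642e-04     2.564
  C        0.001045  -0.00209
  E        0.001911     2.562
  solve Keq expr → x = -0.001045; check Q = 3435
Then add 0.02772 M of L.
Step 3:
                  L         D
  I         0.02963     2.562
  C        -0.02764   0.05527
  E        0.001995     2.618
  solve Keq expr → x = 0.02764; check Q = 3435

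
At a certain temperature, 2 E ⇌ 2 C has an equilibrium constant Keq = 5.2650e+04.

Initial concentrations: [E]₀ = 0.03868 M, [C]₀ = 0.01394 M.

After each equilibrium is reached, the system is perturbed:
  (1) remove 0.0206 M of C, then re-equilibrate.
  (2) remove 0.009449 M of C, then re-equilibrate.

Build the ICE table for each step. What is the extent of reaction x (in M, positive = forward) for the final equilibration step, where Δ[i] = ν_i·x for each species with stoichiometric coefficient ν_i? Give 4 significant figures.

x = 2.0501e-05 M

Q₀ = 0.1299 vs Keq = 5.2650e+04 ⇒ Q<K, forward
Step 1:
                    E           C
  I           0.03868     0.01394
  C          -0.03845     0.03845
  E        2.2833e-04     0.05239
  solve Keq expr → x = 0.01923; check Q = 5.2650e+04
Then remove 0.0206 M of C.
Step 2:
                    E           C
  I        2.2833e-04     0.03179
  C       -8.9388e-05  8.9388e-05
  E        1.3894e-04     0.03188
  solve Keq expr → x = 4.4694e-05; check Q = 5.2650e+04
Then remove 0.009449 M of C.
Step 3:
                    E           C
  I        1.3894e-04     0.02243
  C       -4.1001e-05  4.1001e-05
  E        9.7941e-05     0.02247
  solve Keq expr → x = 2.0501e-05; check Q = 5.2650e+04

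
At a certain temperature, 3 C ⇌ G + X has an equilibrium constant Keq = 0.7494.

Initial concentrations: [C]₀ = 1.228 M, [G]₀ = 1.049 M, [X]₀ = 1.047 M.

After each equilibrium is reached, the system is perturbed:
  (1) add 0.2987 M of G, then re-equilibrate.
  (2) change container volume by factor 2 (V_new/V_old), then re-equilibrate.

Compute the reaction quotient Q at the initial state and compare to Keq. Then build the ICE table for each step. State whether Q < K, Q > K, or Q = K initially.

Q₀ = 0.5931 vs Keq = 0.7494 ⇒ Q<K, forward
Step 1:
                    C           G           X
  init          1.228       1.049       1.047
  Δ          -0.07429     0.02476     0.02476
  eq            1.154       1.074       1.072
  solve Keq expr → x = 0.02476; check Q = 0.7494
Then add 0.2987 M of G.
Step 2:
                    C           G           X
  init          1.154       1.372       1.072
  Δ           0.07983    -0.02661    -0.02661
  eq            1.234       1.346       1.045
  solve Keq expr → x = -0.02661; check Q = 0.7494
Then change container volume by factor 2 (V_new/V_old).
Step 3:
                    C           G           X
  init         0.6168      0.6729      0.5226
  Δ            0.1236    -0.04119    -0.04119
  eq           0.7403      0.6317      0.4814
  solve Keq expr → x = -0.04119; check Q = 0.7494

Q₀ = 0.5931; Q < K (proceeds forward)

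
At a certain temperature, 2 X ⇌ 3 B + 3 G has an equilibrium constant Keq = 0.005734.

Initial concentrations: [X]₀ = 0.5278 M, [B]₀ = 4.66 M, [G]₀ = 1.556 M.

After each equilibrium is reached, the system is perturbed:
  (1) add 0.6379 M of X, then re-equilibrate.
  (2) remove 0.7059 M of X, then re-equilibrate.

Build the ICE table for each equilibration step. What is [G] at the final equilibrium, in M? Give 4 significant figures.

[G]_eq = 0.07216 M

Q₀ = 1369 vs Keq = 0.005734 ⇒ Q>K, reverse
Step 1:
                    X           B           G
  Initial      0.5278        4.66       1.556
  Change       0.9878      -1.482      -1.482
  Equil         1.516       3.178      0.0743
  solve Keq expr → x = -0.4939; check Q = 0.005734
Then add 0.6379 M of X.
Step 2:
                    X           B           G
  Initial       2.153       3.178      0.0743
  Change     -0.01247      0.0187      0.0187
  Equil         2.141       3.197       0.093
  solve Keq expr → x = 0.006233; check Q = 0.005734
Then remove 0.7059 M of X.
Step 3:
                    X           B           G
  Initial       1.435       3.197       0.093
  Change      0.01389    -0.02084    -0.02084
  Equil         1.449       3.176     0.07216
  solve Keq expr → x = -0.006947; check Q = 0.005734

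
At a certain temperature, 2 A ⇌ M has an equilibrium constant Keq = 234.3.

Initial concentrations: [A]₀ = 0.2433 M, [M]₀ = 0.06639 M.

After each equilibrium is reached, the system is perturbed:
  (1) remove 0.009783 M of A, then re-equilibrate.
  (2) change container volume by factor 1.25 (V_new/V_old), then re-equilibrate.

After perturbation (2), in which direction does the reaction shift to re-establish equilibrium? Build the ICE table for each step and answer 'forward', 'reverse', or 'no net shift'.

Direction: reverse

Q₀ = 1.122 vs Keq = 234.3 ⇒ Q<K, forward
Step 1:
                    A           M
  init         0.2433     0.06639
  Δ            -0.216       0.108
  eq          0.02728      0.1744
  solve Keq expr → x = 0.108; check Q = 234.3
Then remove 0.009783 M of A.
Step 2:
                    A           M
  init         0.0175      0.1744
  Δ          0.009412   -0.004706
  eq          0.02691      0.1697
  solve Keq expr → x = -0.004706; check Q = 234.3
Then change container volume by factor 1.25 (V_new/V_old).
Step 3:
                    A           M
  init        0.02153      0.1358
  Δ          0.002433   -0.001217
  eq          0.02396      0.1345
  solve Keq expr → x = -0.001217; check Q = 234.3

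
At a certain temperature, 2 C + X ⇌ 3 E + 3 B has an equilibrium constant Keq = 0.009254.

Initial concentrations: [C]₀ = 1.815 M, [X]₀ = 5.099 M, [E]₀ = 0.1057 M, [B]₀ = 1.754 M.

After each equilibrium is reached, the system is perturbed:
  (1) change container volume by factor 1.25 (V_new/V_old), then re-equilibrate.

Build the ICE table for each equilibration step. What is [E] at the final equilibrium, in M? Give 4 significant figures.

Q₀ = 3.7938e-04 vs Keq = 0.009254 ⇒ Q<K, forward
Step 1:
                    C           X           E           B
  init          1.815       5.099      0.1057       1.754
  Δ           -0.1084     -0.0542      0.1626      0.1626
  eq            1.707       5.045      0.2683       1.917
  solve Keq expr → x = 0.0542; check Q = 0.009254
Then change container volume by factor 1.25 (V_new/V_old).
Step 2:
                    C           X           E           B
  init          1.365       4.036      0.2146       1.533
  Δ          -0.02833    -0.01417      0.0425      0.0425
  eq            1.337       4.022      0.2571       1.576
  solve Keq expr → x = 0.01417; check Q = 0.009254

[E]_eq = 0.2571 M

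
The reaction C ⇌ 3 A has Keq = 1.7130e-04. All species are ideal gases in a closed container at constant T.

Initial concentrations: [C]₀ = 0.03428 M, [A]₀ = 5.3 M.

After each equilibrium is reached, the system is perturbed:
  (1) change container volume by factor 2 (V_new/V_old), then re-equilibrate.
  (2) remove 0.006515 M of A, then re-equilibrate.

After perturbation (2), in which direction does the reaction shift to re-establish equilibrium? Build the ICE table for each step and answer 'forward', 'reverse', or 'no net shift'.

Direction: forward

Q₀ = 4343 vs Keq = 1.7130e-04 ⇒ Q>K, reverse
Step 1:
                   C          A
  I          0.03428        5.3
  C            1.744     -5.233
  E            1.779    0.06729
  solve Keq expr → x = -1.744; check Q = 1.7130e-04
Then change container volume by factor 2 (V_new/V_old).
Step 2:
                   C          A
  I           0.8893    0.03364
  C        -0.006544    0.01963
  E           0.8827    0.05328
  solve Keq expr → x = 0.006544; check Q = 1.7130e-04
Then remove 0.006515 M of A.
Step 3:
                   C          A
  I           0.8827    0.04676
  C        -0.002157   0.006472
  E           0.8806    0.05323
  solve Keq expr → x = 0.002157; check Q = 1.7130e-04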